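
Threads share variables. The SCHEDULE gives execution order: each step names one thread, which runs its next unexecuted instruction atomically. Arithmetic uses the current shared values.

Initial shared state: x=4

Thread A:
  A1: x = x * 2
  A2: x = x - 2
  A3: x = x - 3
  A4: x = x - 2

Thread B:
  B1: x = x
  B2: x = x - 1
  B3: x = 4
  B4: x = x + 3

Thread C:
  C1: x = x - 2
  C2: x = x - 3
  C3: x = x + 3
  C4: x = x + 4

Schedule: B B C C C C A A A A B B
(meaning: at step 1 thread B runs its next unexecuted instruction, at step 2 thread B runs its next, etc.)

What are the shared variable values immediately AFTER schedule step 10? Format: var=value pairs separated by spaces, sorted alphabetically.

Step 1: thread B executes B1 (x = x). Shared: x=4. PCs: A@0 B@1 C@0
Step 2: thread B executes B2 (x = x - 1). Shared: x=3. PCs: A@0 B@2 C@0
Step 3: thread C executes C1 (x = x - 2). Shared: x=1. PCs: A@0 B@2 C@1
Step 4: thread C executes C2 (x = x - 3). Shared: x=-2. PCs: A@0 B@2 C@2
Step 5: thread C executes C3 (x = x + 3). Shared: x=1. PCs: A@0 B@2 C@3
Step 6: thread C executes C4 (x = x + 4). Shared: x=5. PCs: A@0 B@2 C@4
Step 7: thread A executes A1 (x = x * 2). Shared: x=10. PCs: A@1 B@2 C@4
Step 8: thread A executes A2 (x = x - 2). Shared: x=8. PCs: A@2 B@2 C@4
Step 9: thread A executes A3 (x = x - 3). Shared: x=5. PCs: A@3 B@2 C@4
Step 10: thread A executes A4 (x = x - 2). Shared: x=3. PCs: A@4 B@2 C@4

Answer: x=3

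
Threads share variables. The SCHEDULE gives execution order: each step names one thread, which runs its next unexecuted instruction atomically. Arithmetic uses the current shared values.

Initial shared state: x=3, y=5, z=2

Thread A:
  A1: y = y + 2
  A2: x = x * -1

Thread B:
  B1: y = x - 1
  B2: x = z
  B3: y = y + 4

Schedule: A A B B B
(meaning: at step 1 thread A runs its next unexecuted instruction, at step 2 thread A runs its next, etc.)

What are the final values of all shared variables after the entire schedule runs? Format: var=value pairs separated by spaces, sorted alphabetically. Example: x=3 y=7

Answer: x=2 y=0 z=2

Derivation:
Step 1: thread A executes A1 (y = y + 2). Shared: x=3 y=7 z=2. PCs: A@1 B@0
Step 2: thread A executes A2 (x = x * -1). Shared: x=-3 y=7 z=2. PCs: A@2 B@0
Step 3: thread B executes B1 (y = x - 1). Shared: x=-3 y=-4 z=2. PCs: A@2 B@1
Step 4: thread B executes B2 (x = z). Shared: x=2 y=-4 z=2. PCs: A@2 B@2
Step 5: thread B executes B3 (y = y + 4). Shared: x=2 y=0 z=2. PCs: A@2 B@3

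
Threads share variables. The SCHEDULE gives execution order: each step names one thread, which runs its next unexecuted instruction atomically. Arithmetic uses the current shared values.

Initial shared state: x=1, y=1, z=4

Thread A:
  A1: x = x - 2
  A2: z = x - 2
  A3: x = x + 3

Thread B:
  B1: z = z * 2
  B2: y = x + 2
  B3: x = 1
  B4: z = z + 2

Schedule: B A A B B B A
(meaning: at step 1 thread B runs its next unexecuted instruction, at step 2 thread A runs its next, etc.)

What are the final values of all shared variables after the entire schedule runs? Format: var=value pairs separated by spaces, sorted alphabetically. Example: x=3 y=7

Answer: x=4 y=1 z=-1

Derivation:
Step 1: thread B executes B1 (z = z * 2). Shared: x=1 y=1 z=8. PCs: A@0 B@1
Step 2: thread A executes A1 (x = x - 2). Shared: x=-1 y=1 z=8. PCs: A@1 B@1
Step 3: thread A executes A2 (z = x - 2). Shared: x=-1 y=1 z=-3. PCs: A@2 B@1
Step 4: thread B executes B2 (y = x + 2). Shared: x=-1 y=1 z=-3. PCs: A@2 B@2
Step 5: thread B executes B3 (x = 1). Shared: x=1 y=1 z=-3. PCs: A@2 B@3
Step 6: thread B executes B4 (z = z + 2). Shared: x=1 y=1 z=-1. PCs: A@2 B@4
Step 7: thread A executes A3 (x = x + 3). Shared: x=4 y=1 z=-1. PCs: A@3 B@4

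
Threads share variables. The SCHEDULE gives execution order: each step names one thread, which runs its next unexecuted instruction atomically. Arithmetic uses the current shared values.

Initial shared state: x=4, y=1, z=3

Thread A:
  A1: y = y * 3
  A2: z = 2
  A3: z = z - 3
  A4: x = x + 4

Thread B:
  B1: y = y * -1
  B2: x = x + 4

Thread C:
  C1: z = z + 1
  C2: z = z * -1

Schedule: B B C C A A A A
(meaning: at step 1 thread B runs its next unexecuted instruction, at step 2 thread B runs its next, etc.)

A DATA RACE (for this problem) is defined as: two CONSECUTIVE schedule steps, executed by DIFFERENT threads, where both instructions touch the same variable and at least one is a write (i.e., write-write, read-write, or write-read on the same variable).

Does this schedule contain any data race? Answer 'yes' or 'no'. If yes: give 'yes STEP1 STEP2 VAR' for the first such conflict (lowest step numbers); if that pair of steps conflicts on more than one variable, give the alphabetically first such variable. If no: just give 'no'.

Steps 1,2: same thread (B). No race.
Steps 2,3: B(r=x,w=x) vs C(r=z,w=z). No conflict.
Steps 3,4: same thread (C). No race.
Steps 4,5: C(r=z,w=z) vs A(r=y,w=y). No conflict.
Steps 5,6: same thread (A). No race.
Steps 6,7: same thread (A). No race.
Steps 7,8: same thread (A). No race.

Answer: no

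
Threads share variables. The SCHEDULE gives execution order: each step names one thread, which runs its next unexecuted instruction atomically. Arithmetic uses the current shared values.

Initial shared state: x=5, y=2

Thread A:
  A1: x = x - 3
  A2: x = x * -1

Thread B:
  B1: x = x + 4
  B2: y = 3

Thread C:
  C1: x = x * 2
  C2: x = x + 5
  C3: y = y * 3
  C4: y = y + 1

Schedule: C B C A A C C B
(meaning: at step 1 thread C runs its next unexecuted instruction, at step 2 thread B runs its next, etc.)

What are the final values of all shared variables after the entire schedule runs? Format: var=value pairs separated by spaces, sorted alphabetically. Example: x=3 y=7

Step 1: thread C executes C1 (x = x * 2). Shared: x=10 y=2. PCs: A@0 B@0 C@1
Step 2: thread B executes B1 (x = x + 4). Shared: x=14 y=2. PCs: A@0 B@1 C@1
Step 3: thread C executes C2 (x = x + 5). Shared: x=19 y=2. PCs: A@0 B@1 C@2
Step 4: thread A executes A1 (x = x - 3). Shared: x=16 y=2. PCs: A@1 B@1 C@2
Step 5: thread A executes A2 (x = x * -1). Shared: x=-16 y=2. PCs: A@2 B@1 C@2
Step 6: thread C executes C3 (y = y * 3). Shared: x=-16 y=6. PCs: A@2 B@1 C@3
Step 7: thread C executes C4 (y = y + 1). Shared: x=-16 y=7. PCs: A@2 B@1 C@4
Step 8: thread B executes B2 (y = 3). Shared: x=-16 y=3. PCs: A@2 B@2 C@4

Answer: x=-16 y=3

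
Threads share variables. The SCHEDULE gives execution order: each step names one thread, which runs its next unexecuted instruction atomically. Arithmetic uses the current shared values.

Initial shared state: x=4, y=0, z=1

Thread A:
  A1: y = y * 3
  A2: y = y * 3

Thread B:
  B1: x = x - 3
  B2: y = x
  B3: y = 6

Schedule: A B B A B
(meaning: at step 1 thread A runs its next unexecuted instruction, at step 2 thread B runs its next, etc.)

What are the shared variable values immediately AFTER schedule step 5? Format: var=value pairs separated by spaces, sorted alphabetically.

Answer: x=1 y=6 z=1

Derivation:
Step 1: thread A executes A1 (y = y * 3). Shared: x=4 y=0 z=1. PCs: A@1 B@0
Step 2: thread B executes B1 (x = x - 3). Shared: x=1 y=0 z=1. PCs: A@1 B@1
Step 3: thread B executes B2 (y = x). Shared: x=1 y=1 z=1. PCs: A@1 B@2
Step 4: thread A executes A2 (y = y * 3). Shared: x=1 y=3 z=1. PCs: A@2 B@2
Step 5: thread B executes B3 (y = 6). Shared: x=1 y=6 z=1. PCs: A@2 B@3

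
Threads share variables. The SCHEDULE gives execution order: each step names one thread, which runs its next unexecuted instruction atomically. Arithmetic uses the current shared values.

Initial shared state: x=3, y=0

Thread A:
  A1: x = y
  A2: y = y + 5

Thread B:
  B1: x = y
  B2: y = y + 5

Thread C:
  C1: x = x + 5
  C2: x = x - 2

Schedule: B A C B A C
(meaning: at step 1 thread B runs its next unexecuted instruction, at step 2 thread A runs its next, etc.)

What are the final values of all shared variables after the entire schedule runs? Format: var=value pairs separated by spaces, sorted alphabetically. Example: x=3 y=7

Step 1: thread B executes B1 (x = y). Shared: x=0 y=0. PCs: A@0 B@1 C@0
Step 2: thread A executes A1 (x = y). Shared: x=0 y=0. PCs: A@1 B@1 C@0
Step 3: thread C executes C1 (x = x + 5). Shared: x=5 y=0. PCs: A@1 B@1 C@1
Step 4: thread B executes B2 (y = y + 5). Shared: x=5 y=5. PCs: A@1 B@2 C@1
Step 5: thread A executes A2 (y = y + 5). Shared: x=5 y=10. PCs: A@2 B@2 C@1
Step 6: thread C executes C2 (x = x - 2). Shared: x=3 y=10. PCs: A@2 B@2 C@2

Answer: x=3 y=10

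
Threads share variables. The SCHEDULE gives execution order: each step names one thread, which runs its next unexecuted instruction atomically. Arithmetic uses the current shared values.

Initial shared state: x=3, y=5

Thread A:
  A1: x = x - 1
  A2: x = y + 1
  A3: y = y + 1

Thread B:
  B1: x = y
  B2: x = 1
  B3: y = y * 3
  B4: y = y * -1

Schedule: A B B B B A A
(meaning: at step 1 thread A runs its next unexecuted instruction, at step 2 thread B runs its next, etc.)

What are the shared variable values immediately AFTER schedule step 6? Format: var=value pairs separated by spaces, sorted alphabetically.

Step 1: thread A executes A1 (x = x - 1). Shared: x=2 y=5. PCs: A@1 B@0
Step 2: thread B executes B1 (x = y). Shared: x=5 y=5. PCs: A@1 B@1
Step 3: thread B executes B2 (x = 1). Shared: x=1 y=5. PCs: A@1 B@2
Step 4: thread B executes B3 (y = y * 3). Shared: x=1 y=15. PCs: A@1 B@3
Step 5: thread B executes B4 (y = y * -1). Shared: x=1 y=-15. PCs: A@1 B@4
Step 6: thread A executes A2 (x = y + 1). Shared: x=-14 y=-15. PCs: A@2 B@4

Answer: x=-14 y=-15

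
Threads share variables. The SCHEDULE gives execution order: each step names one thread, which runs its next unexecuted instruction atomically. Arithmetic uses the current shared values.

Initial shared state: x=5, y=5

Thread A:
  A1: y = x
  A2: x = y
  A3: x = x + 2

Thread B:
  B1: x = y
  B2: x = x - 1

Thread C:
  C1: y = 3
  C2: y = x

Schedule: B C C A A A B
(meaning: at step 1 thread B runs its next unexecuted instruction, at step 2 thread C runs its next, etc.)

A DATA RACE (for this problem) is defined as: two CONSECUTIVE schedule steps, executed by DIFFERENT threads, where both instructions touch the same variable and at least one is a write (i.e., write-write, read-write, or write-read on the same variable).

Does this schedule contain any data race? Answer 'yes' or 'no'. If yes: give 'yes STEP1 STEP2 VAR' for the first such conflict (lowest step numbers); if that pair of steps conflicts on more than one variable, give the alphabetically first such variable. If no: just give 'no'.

Answer: yes 1 2 y

Derivation:
Steps 1,2: B(x = y) vs C(y = 3). RACE on y (R-W).
Steps 2,3: same thread (C). No race.
Steps 3,4: C(y = x) vs A(y = x). RACE on y (W-W).
Steps 4,5: same thread (A). No race.
Steps 5,6: same thread (A). No race.
Steps 6,7: A(x = x + 2) vs B(x = x - 1). RACE on x (W-W).
First conflict at steps 1,2.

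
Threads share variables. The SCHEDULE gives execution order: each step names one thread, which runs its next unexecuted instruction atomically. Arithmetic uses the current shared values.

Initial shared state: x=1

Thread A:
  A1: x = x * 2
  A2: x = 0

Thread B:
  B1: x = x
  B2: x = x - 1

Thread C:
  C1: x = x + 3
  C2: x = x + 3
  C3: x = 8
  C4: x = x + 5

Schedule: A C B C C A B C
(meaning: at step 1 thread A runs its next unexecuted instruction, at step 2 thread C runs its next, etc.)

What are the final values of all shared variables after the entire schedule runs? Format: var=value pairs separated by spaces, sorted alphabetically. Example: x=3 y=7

Answer: x=4

Derivation:
Step 1: thread A executes A1 (x = x * 2). Shared: x=2. PCs: A@1 B@0 C@0
Step 2: thread C executes C1 (x = x + 3). Shared: x=5. PCs: A@1 B@0 C@1
Step 3: thread B executes B1 (x = x). Shared: x=5. PCs: A@1 B@1 C@1
Step 4: thread C executes C2 (x = x + 3). Shared: x=8. PCs: A@1 B@1 C@2
Step 5: thread C executes C3 (x = 8). Shared: x=8. PCs: A@1 B@1 C@3
Step 6: thread A executes A2 (x = 0). Shared: x=0. PCs: A@2 B@1 C@3
Step 7: thread B executes B2 (x = x - 1). Shared: x=-1. PCs: A@2 B@2 C@3
Step 8: thread C executes C4 (x = x + 5). Shared: x=4. PCs: A@2 B@2 C@4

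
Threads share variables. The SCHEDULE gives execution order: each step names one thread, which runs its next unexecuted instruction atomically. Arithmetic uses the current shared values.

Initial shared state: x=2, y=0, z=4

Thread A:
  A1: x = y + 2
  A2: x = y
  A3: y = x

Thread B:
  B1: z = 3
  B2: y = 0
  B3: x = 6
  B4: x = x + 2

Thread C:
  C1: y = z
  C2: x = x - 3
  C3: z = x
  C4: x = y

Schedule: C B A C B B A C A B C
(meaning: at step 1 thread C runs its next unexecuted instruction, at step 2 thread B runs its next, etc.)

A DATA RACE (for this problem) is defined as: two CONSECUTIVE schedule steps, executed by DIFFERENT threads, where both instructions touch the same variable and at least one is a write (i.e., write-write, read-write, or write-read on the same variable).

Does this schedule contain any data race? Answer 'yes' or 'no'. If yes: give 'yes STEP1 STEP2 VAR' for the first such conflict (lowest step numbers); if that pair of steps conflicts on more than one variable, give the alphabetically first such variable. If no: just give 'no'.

Steps 1,2: C(y = z) vs B(z = 3). RACE on z (R-W).
Steps 2,3: B(r=-,w=z) vs A(r=y,w=x). No conflict.
Steps 3,4: A(x = y + 2) vs C(x = x - 3). RACE on x (W-W).
Steps 4,5: C(r=x,w=x) vs B(r=-,w=y). No conflict.
Steps 5,6: same thread (B). No race.
Steps 6,7: B(x = 6) vs A(x = y). RACE on x (W-W).
Steps 7,8: A(x = y) vs C(z = x). RACE on x (W-R).
Steps 8,9: C(r=x,w=z) vs A(r=x,w=y). No conflict.
Steps 9,10: A(y = x) vs B(x = x + 2). RACE on x (R-W).
Steps 10,11: B(x = x + 2) vs C(x = y). RACE on x (W-W).
First conflict at steps 1,2.

Answer: yes 1 2 z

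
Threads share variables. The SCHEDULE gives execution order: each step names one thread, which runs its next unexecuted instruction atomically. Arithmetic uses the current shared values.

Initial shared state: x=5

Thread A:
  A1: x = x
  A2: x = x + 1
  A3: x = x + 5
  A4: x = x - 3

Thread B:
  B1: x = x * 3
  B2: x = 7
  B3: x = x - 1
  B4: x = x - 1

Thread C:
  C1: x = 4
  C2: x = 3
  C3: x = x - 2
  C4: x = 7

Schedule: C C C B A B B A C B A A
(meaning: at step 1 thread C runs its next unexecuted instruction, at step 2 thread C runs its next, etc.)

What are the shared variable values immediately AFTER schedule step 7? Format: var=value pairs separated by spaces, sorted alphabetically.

Step 1: thread C executes C1 (x = 4). Shared: x=4. PCs: A@0 B@0 C@1
Step 2: thread C executes C2 (x = 3). Shared: x=3. PCs: A@0 B@0 C@2
Step 3: thread C executes C3 (x = x - 2). Shared: x=1. PCs: A@0 B@0 C@3
Step 4: thread B executes B1 (x = x * 3). Shared: x=3. PCs: A@0 B@1 C@3
Step 5: thread A executes A1 (x = x). Shared: x=3. PCs: A@1 B@1 C@3
Step 6: thread B executes B2 (x = 7). Shared: x=7. PCs: A@1 B@2 C@3
Step 7: thread B executes B3 (x = x - 1). Shared: x=6. PCs: A@1 B@3 C@3

Answer: x=6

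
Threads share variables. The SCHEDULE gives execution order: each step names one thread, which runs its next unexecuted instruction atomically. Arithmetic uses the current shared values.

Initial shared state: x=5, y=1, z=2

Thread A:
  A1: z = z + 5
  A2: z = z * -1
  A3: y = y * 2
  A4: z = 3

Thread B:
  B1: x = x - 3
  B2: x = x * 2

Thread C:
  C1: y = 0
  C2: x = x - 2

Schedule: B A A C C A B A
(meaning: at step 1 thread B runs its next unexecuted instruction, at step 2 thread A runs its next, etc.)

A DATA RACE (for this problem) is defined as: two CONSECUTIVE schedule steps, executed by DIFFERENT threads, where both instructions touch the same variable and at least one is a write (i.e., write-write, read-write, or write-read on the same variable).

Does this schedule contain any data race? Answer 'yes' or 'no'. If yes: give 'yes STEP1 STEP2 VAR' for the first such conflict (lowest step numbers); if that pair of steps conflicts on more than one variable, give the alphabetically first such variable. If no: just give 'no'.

Answer: no

Derivation:
Steps 1,2: B(r=x,w=x) vs A(r=z,w=z). No conflict.
Steps 2,3: same thread (A). No race.
Steps 3,4: A(r=z,w=z) vs C(r=-,w=y). No conflict.
Steps 4,5: same thread (C). No race.
Steps 5,6: C(r=x,w=x) vs A(r=y,w=y). No conflict.
Steps 6,7: A(r=y,w=y) vs B(r=x,w=x). No conflict.
Steps 7,8: B(r=x,w=x) vs A(r=-,w=z). No conflict.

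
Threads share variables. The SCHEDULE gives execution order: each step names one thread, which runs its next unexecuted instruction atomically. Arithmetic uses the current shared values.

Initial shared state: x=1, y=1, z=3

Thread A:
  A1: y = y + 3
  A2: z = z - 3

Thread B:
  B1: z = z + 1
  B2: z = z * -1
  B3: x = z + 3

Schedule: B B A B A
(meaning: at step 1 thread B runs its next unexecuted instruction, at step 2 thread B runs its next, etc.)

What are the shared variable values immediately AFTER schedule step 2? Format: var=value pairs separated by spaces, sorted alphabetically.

Step 1: thread B executes B1 (z = z + 1). Shared: x=1 y=1 z=4. PCs: A@0 B@1
Step 2: thread B executes B2 (z = z * -1). Shared: x=1 y=1 z=-4. PCs: A@0 B@2

Answer: x=1 y=1 z=-4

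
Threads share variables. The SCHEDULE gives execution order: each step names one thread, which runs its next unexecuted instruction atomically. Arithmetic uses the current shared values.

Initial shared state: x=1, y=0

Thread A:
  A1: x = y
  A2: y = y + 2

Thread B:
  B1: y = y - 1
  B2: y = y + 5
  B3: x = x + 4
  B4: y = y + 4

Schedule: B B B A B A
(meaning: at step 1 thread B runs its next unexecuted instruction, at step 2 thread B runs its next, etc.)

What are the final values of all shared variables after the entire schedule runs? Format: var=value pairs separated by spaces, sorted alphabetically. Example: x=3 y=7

Step 1: thread B executes B1 (y = y - 1). Shared: x=1 y=-1. PCs: A@0 B@1
Step 2: thread B executes B2 (y = y + 5). Shared: x=1 y=4. PCs: A@0 B@2
Step 3: thread B executes B3 (x = x + 4). Shared: x=5 y=4. PCs: A@0 B@3
Step 4: thread A executes A1 (x = y). Shared: x=4 y=4. PCs: A@1 B@3
Step 5: thread B executes B4 (y = y + 4). Shared: x=4 y=8. PCs: A@1 B@4
Step 6: thread A executes A2 (y = y + 2). Shared: x=4 y=10. PCs: A@2 B@4

Answer: x=4 y=10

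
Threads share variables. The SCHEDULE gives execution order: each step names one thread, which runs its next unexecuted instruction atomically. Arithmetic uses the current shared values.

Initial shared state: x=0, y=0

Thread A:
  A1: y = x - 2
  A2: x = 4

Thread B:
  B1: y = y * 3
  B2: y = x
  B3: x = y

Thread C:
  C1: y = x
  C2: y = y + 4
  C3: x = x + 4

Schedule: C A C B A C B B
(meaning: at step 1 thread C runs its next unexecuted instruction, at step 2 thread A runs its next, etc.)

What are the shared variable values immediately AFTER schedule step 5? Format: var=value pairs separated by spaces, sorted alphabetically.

Answer: x=4 y=6

Derivation:
Step 1: thread C executes C1 (y = x). Shared: x=0 y=0. PCs: A@0 B@0 C@1
Step 2: thread A executes A1 (y = x - 2). Shared: x=0 y=-2. PCs: A@1 B@0 C@1
Step 3: thread C executes C2 (y = y + 4). Shared: x=0 y=2. PCs: A@1 B@0 C@2
Step 4: thread B executes B1 (y = y * 3). Shared: x=0 y=6. PCs: A@1 B@1 C@2
Step 5: thread A executes A2 (x = 4). Shared: x=4 y=6. PCs: A@2 B@1 C@2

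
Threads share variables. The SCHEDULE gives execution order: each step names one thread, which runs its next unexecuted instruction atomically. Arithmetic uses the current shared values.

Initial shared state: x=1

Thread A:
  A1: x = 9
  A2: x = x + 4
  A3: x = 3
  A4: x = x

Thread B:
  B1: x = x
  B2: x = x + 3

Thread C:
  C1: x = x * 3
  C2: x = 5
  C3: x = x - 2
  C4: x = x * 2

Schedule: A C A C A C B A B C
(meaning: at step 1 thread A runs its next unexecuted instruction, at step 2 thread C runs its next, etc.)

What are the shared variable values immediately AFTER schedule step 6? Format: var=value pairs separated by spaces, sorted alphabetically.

Answer: x=1

Derivation:
Step 1: thread A executes A1 (x = 9). Shared: x=9. PCs: A@1 B@0 C@0
Step 2: thread C executes C1 (x = x * 3). Shared: x=27. PCs: A@1 B@0 C@1
Step 3: thread A executes A2 (x = x + 4). Shared: x=31. PCs: A@2 B@0 C@1
Step 4: thread C executes C2 (x = 5). Shared: x=5. PCs: A@2 B@0 C@2
Step 5: thread A executes A3 (x = 3). Shared: x=3. PCs: A@3 B@0 C@2
Step 6: thread C executes C3 (x = x - 2). Shared: x=1. PCs: A@3 B@0 C@3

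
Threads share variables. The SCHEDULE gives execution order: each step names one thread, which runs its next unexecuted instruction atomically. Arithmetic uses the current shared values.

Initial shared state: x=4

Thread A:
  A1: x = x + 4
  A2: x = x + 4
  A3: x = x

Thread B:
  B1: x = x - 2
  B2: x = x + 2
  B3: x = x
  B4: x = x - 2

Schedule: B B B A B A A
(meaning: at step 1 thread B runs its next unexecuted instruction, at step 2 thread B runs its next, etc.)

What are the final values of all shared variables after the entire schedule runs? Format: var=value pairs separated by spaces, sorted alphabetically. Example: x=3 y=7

Answer: x=10

Derivation:
Step 1: thread B executes B1 (x = x - 2). Shared: x=2. PCs: A@0 B@1
Step 2: thread B executes B2 (x = x + 2). Shared: x=4. PCs: A@0 B@2
Step 3: thread B executes B3 (x = x). Shared: x=4. PCs: A@0 B@3
Step 4: thread A executes A1 (x = x + 4). Shared: x=8. PCs: A@1 B@3
Step 5: thread B executes B4 (x = x - 2). Shared: x=6. PCs: A@1 B@4
Step 6: thread A executes A2 (x = x + 4). Shared: x=10. PCs: A@2 B@4
Step 7: thread A executes A3 (x = x). Shared: x=10. PCs: A@3 B@4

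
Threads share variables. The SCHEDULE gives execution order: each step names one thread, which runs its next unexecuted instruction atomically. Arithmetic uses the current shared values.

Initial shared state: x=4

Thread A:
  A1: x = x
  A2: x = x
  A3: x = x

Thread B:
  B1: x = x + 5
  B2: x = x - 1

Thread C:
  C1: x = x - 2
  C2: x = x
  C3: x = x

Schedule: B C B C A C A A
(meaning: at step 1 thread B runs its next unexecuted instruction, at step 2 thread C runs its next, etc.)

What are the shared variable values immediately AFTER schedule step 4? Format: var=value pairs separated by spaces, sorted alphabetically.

Answer: x=6

Derivation:
Step 1: thread B executes B1 (x = x + 5). Shared: x=9. PCs: A@0 B@1 C@0
Step 2: thread C executes C1 (x = x - 2). Shared: x=7. PCs: A@0 B@1 C@1
Step 3: thread B executes B2 (x = x - 1). Shared: x=6. PCs: A@0 B@2 C@1
Step 4: thread C executes C2 (x = x). Shared: x=6. PCs: A@0 B@2 C@2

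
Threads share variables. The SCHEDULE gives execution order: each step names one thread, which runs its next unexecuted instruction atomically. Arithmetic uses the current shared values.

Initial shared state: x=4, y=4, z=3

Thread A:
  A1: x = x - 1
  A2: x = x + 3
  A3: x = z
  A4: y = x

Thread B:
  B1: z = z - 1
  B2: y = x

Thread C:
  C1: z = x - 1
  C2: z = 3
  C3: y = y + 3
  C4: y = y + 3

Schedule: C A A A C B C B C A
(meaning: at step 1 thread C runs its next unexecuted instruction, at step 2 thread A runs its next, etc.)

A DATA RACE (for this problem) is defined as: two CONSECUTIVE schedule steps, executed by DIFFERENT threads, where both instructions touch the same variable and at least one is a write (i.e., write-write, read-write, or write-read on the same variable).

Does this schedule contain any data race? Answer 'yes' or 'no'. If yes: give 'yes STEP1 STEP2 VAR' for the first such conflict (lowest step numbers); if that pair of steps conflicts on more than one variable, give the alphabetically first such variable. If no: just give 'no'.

Steps 1,2: C(z = x - 1) vs A(x = x - 1). RACE on x (R-W).
Steps 2,3: same thread (A). No race.
Steps 3,4: same thread (A). No race.
Steps 4,5: A(x = z) vs C(z = 3). RACE on z (R-W).
Steps 5,6: C(z = 3) vs B(z = z - 1). RACE on z (W-W).
Steps 6,7: B(r=z,w=z) vs C(r=y,w=y). No conflict.
Steps 7,8: C(y = y + 3) vs B(y = x). RACE on y (W-W).
Steps 8,9: B(y = x) vs C(y = y + 3). RACE on y (W-W).
Steps 9,10: C(y = y + 3) vs A(y = x). RACE on y (W-W).
First conflict at steps 1,2.

Answer: yes 1 2 x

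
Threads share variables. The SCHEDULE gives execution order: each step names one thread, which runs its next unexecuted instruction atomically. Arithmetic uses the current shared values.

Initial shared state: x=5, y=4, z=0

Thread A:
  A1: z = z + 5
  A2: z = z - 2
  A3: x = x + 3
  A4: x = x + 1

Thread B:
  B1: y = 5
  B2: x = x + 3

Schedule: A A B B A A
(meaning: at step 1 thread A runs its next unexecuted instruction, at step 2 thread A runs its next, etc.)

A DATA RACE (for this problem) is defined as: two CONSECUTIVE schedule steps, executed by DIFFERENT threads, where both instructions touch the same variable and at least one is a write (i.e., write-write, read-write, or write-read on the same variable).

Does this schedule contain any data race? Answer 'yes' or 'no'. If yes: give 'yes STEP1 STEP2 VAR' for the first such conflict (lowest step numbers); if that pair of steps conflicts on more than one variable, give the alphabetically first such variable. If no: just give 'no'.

Answer: yes 4 5 x

Derivation:
Steps 1,2: same thread (A). No race.
Steps 2,3: A(r=z,w=z) vs B(r=-,w=y). No conflict.
Steps 3,4: same thread (B). No race.
Steps 4,5: B(x = x + 3) vs A(x = x + 3). RACE on x (W-W).
Steps 5,6: same thread (A). No race.
First conflict at steps 4,5.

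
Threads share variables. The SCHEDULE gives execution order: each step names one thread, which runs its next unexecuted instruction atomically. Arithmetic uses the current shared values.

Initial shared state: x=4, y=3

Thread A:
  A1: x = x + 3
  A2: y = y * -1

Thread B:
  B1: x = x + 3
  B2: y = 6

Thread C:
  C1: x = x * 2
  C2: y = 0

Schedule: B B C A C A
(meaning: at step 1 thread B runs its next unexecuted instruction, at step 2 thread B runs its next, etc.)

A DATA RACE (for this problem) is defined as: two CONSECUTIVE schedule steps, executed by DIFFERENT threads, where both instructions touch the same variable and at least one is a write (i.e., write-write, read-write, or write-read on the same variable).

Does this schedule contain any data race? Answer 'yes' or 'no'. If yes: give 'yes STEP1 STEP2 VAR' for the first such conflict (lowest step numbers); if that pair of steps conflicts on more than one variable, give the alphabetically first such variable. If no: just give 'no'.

Steps 1,2: same thread (B). No race.
Steps 2,3: B(r=-,w=y) vs C(r=x,w=x). No conflict.
Steps 3,4: C(x = x * 2) vs A(x = x + 3). RACE on x (W-W).
Steps 4,5: A(r=x,w=x) vs C(r=-,w=y). No conflict.
Steps 5,6: C(y = 0) vs A(y = y * -1). RACE on y (W-W).
First conflict at steps 3,4.

Answer: yes 3 4 x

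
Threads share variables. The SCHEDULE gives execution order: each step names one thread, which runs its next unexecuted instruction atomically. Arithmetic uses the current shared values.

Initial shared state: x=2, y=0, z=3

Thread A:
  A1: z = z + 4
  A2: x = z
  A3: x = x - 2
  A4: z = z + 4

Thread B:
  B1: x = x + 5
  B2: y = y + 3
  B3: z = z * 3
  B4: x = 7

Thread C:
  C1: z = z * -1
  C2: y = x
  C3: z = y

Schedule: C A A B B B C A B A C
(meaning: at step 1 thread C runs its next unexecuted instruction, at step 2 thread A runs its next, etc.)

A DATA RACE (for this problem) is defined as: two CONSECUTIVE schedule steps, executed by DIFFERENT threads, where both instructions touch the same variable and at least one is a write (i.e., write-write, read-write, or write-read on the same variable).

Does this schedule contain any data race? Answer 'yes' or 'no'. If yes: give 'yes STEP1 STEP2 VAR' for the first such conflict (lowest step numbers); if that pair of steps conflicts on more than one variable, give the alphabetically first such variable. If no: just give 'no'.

Steps 1,2: C(z = z * -1) vs A(z = z + 4). RACE on z (W-W).
Steps 2,3: same thread (A). No race.
Steps 3,4: A(x = z) vs B(x = x + 5). RACE on x (W-W).
Steps 4,5: same thread (B). No race.
Steps 5,6: same thread (B). No race.
Steps 6,7: B(r=z,w=z) vs C(r=x,w=y). No conflict.
Steps 7,8: C(y = x) vs A(x = x - 2). RACE on x (R-W).
Steps 8,9: A(x = x - 2) vs B(x = 7). RACE on x (W-W).
Steps 9,10: B(r=-,w=x) vs A(r=z,w=z). No conflict.
Steps 10,11: A(z = z + 4) vs C(z = y). RACE on z (W-W).
First conflict at steps 1,2.

Answer: yes 1 2 z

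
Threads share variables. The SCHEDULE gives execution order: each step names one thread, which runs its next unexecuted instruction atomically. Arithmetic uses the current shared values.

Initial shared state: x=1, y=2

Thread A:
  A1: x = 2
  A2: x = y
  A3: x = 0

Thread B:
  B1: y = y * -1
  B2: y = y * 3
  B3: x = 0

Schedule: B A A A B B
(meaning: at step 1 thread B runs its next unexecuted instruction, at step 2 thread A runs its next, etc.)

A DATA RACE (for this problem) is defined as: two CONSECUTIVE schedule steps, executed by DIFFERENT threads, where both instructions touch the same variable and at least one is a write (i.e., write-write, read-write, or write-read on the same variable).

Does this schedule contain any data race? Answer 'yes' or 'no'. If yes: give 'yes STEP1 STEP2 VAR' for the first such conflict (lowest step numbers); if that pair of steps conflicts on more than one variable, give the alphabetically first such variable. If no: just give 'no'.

Answer: no

Derivation:
Steps 1,2: B(r=y,w=y) vs A(r=-,w=x). No conflict.
Steps 2,3: same thread (A). No race.
Steps 3,4: same thread (A). No race.
Steps 4,5: A(r=-,w=x) vs B(r=y,w=y). No conflict.
Steps 5,6: same thread (B). No race.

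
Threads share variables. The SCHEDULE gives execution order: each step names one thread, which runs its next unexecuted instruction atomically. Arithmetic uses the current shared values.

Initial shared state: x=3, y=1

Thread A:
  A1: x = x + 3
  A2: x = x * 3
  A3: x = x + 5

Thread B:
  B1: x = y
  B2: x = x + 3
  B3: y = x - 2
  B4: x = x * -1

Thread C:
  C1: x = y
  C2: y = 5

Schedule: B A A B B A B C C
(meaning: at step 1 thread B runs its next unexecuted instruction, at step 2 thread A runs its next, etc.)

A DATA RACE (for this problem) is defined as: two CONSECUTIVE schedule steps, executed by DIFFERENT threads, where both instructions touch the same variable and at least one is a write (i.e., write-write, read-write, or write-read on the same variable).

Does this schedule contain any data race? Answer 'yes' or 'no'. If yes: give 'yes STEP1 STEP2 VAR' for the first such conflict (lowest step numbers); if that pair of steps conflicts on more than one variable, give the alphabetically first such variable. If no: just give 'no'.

Steps 1,2: B(x = y) vs A(x = x + 3). RACE on x (W-W).
Steps 2,3: same thread (A). No race.
Steps 3,4: A(x = x * 3) vs B(x = x + 3). RACE on x (W-W).
Steps 4,5: same thread (B). No race.
Steps 5,6: B(y = x - 2) vs A(x = x + 5). RACE on x (R-W).
Steps 6,7: A(x = x + 5) vs B(x = x * -1). RACE on x (W-W).
Steps 7,8: B(x = x * -1) vs C(x = y). RACE on x (W-W).
Steps 8,9: same thread (C). No race.
First conflict at steps 1,2.

Answer: yes 1 2 x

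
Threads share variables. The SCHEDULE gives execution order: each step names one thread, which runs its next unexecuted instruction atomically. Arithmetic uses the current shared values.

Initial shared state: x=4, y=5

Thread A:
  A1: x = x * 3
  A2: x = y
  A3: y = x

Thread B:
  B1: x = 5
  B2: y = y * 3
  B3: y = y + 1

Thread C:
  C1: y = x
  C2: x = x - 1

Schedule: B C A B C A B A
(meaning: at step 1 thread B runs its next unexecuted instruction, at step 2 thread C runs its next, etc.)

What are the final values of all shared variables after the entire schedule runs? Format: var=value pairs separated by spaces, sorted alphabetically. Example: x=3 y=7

Step 1: thread B executes B1 (x = 5). Shared: x=5 y=5. PCs: A@0 B@1 C@0
Step 2: thread C executes C1 (y = x). Shared: x=5 y=5. PCs: A@0 B@1 C@1
Step 3: thread A executes A1 (x = x * 3). Shared: x=15 y=5. PCs: A@1 B@1 C@1
Step 4: thread B executes B2 (y = y * 3). Shared: x=15 y=15. PCs: A@1 B@2 C@1
Step 5: thread C executes C2 (x = x - 1). Shared: x=14 y=15. PCs: A@1 B@2 C@2
Step 6: thread A executes A2 (x = y). Shared: x=15 y=15. PCs: A@2 B@2 C@2
Step 7: thread B executes B3 (y = y + 1). Shared: x=15 y=16. PCs: A@2 B@3 C@2
Step 8: thread A executes A3 (y = x). Shared: x=15 y=15. PCs: A@3 B@3 C@2

Answer: x=15 y=15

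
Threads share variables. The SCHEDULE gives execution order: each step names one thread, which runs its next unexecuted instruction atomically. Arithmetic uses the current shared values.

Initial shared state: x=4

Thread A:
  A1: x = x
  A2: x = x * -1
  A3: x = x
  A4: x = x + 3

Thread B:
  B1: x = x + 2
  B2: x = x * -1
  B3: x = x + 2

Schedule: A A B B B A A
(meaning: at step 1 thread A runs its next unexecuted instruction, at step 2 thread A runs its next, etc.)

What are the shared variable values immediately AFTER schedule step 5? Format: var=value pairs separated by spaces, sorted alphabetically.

Answer: x=4

Derivation:
Step 1: thread A executes A1 (x = x). Shared: x=4. PCs: A@1 B@0
Step 2: thread A executes A2 (x = x * -1). Shared: x=-4. PCs: A@2 B@0
Step 3: thread B executes B1 (x = x + 2). Shared: x=-2. PCs: A@2 B@1
Step 4: thread B executes B2 (x = x * -1). Shared: x=2. PCs: A@2 B@2
Step 5: thread B executes B3 (x = x + 2). Shared: x=4. PCs: A@2 B@3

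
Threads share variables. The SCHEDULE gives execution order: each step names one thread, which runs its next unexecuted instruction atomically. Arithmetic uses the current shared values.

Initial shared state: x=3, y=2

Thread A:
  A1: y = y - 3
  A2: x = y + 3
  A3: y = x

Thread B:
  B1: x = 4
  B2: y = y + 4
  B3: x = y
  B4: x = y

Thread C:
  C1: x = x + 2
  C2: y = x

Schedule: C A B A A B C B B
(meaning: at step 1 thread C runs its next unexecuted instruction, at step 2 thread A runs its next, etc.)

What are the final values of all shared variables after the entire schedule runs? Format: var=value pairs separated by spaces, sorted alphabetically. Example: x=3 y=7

Step 1: thread C executes C1 (x = x + 2). Shared: x=5 y=2. PCs: A@0 B@0 C@1
Step 2: thread A executes A1 (y = y - 3). Shared: x=5 y=-1. PCs: A@1 B@0 C@1
Step 3: thread B executes B1 (x = 4). Shared: x=4 y=-1. PCs: A@1 B@1 C@1
Step 4: thread A executes A2 (x = y + 3). Shared: x=2 y=-1. PCs: A@2 B@1 C@1
Step 5: thread A executes A3 (y = x). Shared: x=2 y=2. PCs: A@3 B@1 C@1
Step 6: thread B executes B2 (y = y + 4). Shared: x=2 y=6. PCs: A@3 B@2 C@1
Step 7: thread C executes C2 (y = x). Shared: x=2 y=2. PCs: A@3 B@2 C@2
Step 8: thread B executes B3 (x = y). Shared: x=2 y=2. PCs: A@3 B@3 C@2
Step 9: thread B executes B4 (x = y). Shared: x=2 y=2. PCs: A@3 B@4 C@2

Answer: x=2 y=2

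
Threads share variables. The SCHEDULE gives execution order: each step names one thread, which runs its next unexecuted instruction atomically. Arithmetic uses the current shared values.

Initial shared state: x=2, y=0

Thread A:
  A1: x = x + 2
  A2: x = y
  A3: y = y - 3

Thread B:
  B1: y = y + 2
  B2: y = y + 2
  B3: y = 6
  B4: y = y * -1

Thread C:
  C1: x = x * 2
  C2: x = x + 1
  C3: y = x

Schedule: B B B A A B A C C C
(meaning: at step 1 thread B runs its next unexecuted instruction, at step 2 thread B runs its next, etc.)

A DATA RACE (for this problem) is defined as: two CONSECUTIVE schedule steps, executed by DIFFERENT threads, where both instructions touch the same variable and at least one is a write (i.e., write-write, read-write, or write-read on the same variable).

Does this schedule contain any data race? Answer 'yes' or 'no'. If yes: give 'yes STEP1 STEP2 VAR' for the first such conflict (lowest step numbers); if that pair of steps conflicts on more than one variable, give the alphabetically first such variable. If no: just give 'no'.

Answer: yes 5 6 y

Derivation:
Steps 1,2: same thread (B). No race.
Steps 2,3: same thread (B). No race.
Steps 3,4: B(r=-,w=y) vs A(r=x,w=x). No conflict.
Steps 4,5: same thread (A). No race.
Steps 5,6: A(x = y) vs B(y = y * -1). RACE on y (R-W).
Steps 6,7: B(y = y * -1) vs A(y = y - 3). RACE on y (W-W).
Steps 7,8: A(r=y,w=y) vs C(r=x,w=x). No conflict.
Steps 8,9: same thread (C). No race.
Steps 9,10: same thread (C). No race.
First conflict at steps 5,6.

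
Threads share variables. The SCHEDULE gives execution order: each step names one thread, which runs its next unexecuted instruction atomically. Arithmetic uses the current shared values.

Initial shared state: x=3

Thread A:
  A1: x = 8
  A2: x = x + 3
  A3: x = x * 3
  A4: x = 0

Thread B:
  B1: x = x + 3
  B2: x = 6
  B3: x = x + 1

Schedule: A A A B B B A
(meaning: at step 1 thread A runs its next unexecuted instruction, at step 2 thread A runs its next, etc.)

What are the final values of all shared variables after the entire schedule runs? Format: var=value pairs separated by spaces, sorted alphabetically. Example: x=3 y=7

Answer: x=0

Derivation:
Step 1: thread A executes A1 (x = 8). Shared: x=8. PCs: A@1 B@0
Step 2: thread A executes A2 (x = x + 3). Shared: x=11. PCs: A@2 B@0
Step 3: thread A executes A3 (x = x * 3). Shared: x=33. PCs: A@3 B@0
Step 4: thread B executes B1 (x = x + 3). Shared: x=36. PCs: A@3 B@1
Step 5: thread B executes B2 (x = 6). Shared: x=6. PCs: A@3 B@2
Step 6: thread B executes B3 (x = x + 1). Shared: x=7. PCs: A@3 B@3
Step 7: thread A executes A4 (x = 0). Shared: x=0. PCs: A@4 B@3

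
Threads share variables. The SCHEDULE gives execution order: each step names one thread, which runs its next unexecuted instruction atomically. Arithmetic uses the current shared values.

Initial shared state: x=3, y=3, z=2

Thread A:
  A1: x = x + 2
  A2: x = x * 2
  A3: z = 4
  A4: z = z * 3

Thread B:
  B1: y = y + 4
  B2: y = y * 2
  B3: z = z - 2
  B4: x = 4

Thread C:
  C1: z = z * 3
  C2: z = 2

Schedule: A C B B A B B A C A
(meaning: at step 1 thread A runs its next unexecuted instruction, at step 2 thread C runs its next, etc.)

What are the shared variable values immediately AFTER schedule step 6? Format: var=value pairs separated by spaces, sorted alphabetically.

Step 1: thread A executes A1 (x = x + 2). Shared: x=5 y=3 z=2. PCs: A@1 B@0 C@0
Step 2: thread C executes C1 (z = z * 3). Shared: x=5 y=3 z=6. PCs: A@1 B@0 C@1
Step 3: thread B executes B1 (y = y + 4). Shared: x=5 y=7 z=6. PCs: A@1 B@1 C@1
Step 4: thread B executes B2 (y = y * 2). Shared: x=5 y=14 z=6. PCs: A@1 B@2 C@1
Step 5: thread A executes A2 (x = x * 2). Shared: x=10 y=14 z=6. PCs: A@2 B@2 C@1
Step 6: thread B executes B3 (z = z - 2). Shared: x=10 y=14 z=4. PCs: A@2 B@3 C@1

Answer: x=10 y=14 z=4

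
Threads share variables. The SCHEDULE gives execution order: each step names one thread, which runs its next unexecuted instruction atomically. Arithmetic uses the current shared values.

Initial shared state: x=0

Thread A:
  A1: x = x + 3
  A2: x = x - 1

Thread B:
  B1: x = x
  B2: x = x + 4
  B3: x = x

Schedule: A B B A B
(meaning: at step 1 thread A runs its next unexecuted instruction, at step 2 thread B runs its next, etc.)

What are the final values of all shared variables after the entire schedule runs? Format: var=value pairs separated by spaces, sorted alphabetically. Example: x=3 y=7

Step 1: thread A executes A1 (x = x + 3). Shared: x=3. PCs: A@1 B@0
Step 2: thread B executes B1 (x = x). Shared: x=3. PCs: A@1 B@1
Step 3: thread B executes B2 (x = x + 4). Shared: x=7. PCs: A@1 B@2
Step 4: thread A executes A2 (x = x - 1). Shared: x=6. PCs: A@2 B@2
Step 5: thread B executes B3 (x = x). Shared: x=6. PCs: A@2 B@3

Answer: x=6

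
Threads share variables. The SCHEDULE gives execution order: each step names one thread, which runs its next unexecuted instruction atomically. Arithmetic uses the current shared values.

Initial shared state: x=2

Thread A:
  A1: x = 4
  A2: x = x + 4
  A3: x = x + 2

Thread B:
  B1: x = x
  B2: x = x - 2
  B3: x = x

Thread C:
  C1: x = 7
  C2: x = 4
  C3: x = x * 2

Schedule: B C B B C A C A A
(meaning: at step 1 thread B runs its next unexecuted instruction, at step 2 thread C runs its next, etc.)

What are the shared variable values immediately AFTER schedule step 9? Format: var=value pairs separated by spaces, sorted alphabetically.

Answer: x=14

Derivation:
Step 1: thread B executes B1 (x = x). Shared: x=2. PCs: A@0 B@1 C@0
Step 2: thread C executes C1 (x = 7). Shared: x=7. PCs: A@0 B@1 C@1
Step 3: thread B executes B2 (x = x - 2). Shared: x=5. PCs: A@0 B@2 C@1
Step 4: thread B executes B3 (x = x). Shared: x=5. PCs: A@0 B@3 C@1
Step 5: thread C executes C2 (x = 4). Shared: x=4. PCs: A@0 B@3 C@2
Step 6: thread A executes A1 (x = 4). Shared: x=4. PCs: A@1 B@3 C@2
Step 7: thread C executes C3 (x = x * 2). Shared: x=8. PCs: A@1 B@3 C@3
Step 8: thread A executes A2 (x = x + 4). Shared: x=12. PCs: A@2 B@3 C@3
Step 9: thread A executes A3 (x = x + 2). Shared: x=14. PCs: A@3 B@3 C@3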